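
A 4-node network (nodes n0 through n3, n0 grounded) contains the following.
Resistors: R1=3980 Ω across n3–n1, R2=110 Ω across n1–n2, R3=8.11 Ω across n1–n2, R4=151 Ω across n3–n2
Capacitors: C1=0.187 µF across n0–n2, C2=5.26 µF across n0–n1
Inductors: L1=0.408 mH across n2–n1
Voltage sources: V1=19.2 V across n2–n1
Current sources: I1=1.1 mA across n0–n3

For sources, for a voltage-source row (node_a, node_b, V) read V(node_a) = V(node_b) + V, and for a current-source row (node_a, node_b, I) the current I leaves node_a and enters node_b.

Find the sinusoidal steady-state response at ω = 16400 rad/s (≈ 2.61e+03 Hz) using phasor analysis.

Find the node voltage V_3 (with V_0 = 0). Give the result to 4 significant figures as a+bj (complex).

18.00-0.01231j V

MNA unknowns: 3 node voltages V₁..V_3 plus 1 source current (V1)
R1: Y=0.0002513+0.000j on G[3,1]
C1: Y=0.000+0.003067j on G[0,2]
L1: Y=0.000-0.1495j on G[2,1]
R2: Y=0.009091+0.000j on G[1,2]
C2: Y=0.000+0.08626j on G[0,1]
R3: Y=0.1233+0.000j on G[1,2]
R4: Y=0.006623+0.000j on G[3,2]
V1: row V2−V1=19.2, i_V1 at 2,1
I1: z[0]−=0.0011, z[3]+=0.0011
solve → V1=-0.6592-0.01231j, V2=18.54-0.01231j, V3=18.00-0.01231j
aux → i_V1=-2.546+2.813j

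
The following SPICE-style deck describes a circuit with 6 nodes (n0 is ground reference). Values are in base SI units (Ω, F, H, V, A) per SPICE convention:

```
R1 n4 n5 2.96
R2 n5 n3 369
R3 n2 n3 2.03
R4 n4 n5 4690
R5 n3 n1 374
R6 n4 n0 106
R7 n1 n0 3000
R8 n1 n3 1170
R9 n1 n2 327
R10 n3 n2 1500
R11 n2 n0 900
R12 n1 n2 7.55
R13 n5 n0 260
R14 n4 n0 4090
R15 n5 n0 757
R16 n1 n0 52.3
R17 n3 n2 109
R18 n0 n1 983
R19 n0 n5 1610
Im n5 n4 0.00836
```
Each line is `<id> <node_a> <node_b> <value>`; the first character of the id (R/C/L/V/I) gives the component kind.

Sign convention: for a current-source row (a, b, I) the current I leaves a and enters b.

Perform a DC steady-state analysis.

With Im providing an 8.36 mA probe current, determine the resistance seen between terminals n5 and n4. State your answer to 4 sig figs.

Apply KCL at each of the 5 non-ground nodes and solve the resulting linear system.
Node n1: branches {R5, R7, R8, R9, R12, R16, R18} → V_1 = -0.001439
Node n2: branches {R3, R9, R10, R11, R12, R17} → V_2 = -0.001649
Node n3: branches {R2, R3, R5, R8, R10, R17} → V_3 = -0.001709
Node n4: branches {R1, R4, R6, R14, Im} → V_4 = 0.01116
Node n5: branches {R1, R2, R4, R13, R15, R19, Im} → V_5 = -0.01325

R_eq = 2.920 Ω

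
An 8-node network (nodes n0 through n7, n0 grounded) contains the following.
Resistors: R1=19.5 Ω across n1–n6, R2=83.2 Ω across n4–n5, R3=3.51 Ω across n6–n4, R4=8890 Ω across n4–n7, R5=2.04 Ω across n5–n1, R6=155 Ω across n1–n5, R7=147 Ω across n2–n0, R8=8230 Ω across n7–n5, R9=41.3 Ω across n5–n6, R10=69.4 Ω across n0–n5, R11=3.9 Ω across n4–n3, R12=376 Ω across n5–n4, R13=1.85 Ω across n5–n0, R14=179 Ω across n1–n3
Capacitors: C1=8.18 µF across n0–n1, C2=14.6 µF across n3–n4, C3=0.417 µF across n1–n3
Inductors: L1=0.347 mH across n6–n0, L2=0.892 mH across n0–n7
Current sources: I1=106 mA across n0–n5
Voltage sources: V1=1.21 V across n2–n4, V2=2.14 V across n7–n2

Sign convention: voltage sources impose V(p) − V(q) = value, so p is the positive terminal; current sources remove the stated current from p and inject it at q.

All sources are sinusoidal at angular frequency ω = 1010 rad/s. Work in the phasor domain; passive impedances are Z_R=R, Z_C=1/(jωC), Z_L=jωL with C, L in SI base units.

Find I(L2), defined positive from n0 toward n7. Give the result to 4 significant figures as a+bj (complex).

MNA unknowns: 7 node voltages V₁..V_7 plus 2 source currents (V1, V2)
R1: Y=0.05128+0.000j on G[1,6]
R2: Y=0.01202+0.000j on G[4,5]
C1: Y=0.000+0.008262j on G[0,1]
R3: Y=0.2849+0.000j on G[6,4]
R4: Y=0.0001125+0.000j on G[4,7]
R5: Y=0.4902+0.000j on G[5,1]
R6: Y=0.006452+0.000j on G[1,5]
R7: Y=0.006803+0.000j on G[2,0]
L1: Y=0.000-2.853j on G[6,0]
R8: Y=0.0001215+0.000j on G[7,5]
R9: Y=0.02421+0.000j on G[5,6]
R10: Y=0.01441+0.000j on G[0,5]
R11: Y=0.2564+0.000j on G[4,3]
C2: Y=0.000+0.01475j on G[3,4]
I1: z[0]−=0.106, z[5]+=0.106
L2: Y=0.000-1.110j on G[0,7]
R12: Y=0.002660+0.000j on G[5,4]
C3: Y=0.000+0.0004212j on G[1,3]
R13: Y=0.5405+0.000j on G[5,0]
R14: Y=0.005587+0.000j on G[1,3]
V1: row V2−V4=1.21, i_V1 at 2,4
V2: row V7−V2=2.14, i_V2 at 7,2
solve → V1=0.01024-0.02848j, V2=-1.836+0.8194j, V3=-2.981+0.8024j, V4=-3.046+0.8194j, V5=0.05827-0.008259j, V6=-0.1177-0.2886j, V7=0.3035+0.8194j
aux → i_V1=-0.8974+0.3312j, i_V2=-0.9099+0.3368j

-0.9095+0.3369j A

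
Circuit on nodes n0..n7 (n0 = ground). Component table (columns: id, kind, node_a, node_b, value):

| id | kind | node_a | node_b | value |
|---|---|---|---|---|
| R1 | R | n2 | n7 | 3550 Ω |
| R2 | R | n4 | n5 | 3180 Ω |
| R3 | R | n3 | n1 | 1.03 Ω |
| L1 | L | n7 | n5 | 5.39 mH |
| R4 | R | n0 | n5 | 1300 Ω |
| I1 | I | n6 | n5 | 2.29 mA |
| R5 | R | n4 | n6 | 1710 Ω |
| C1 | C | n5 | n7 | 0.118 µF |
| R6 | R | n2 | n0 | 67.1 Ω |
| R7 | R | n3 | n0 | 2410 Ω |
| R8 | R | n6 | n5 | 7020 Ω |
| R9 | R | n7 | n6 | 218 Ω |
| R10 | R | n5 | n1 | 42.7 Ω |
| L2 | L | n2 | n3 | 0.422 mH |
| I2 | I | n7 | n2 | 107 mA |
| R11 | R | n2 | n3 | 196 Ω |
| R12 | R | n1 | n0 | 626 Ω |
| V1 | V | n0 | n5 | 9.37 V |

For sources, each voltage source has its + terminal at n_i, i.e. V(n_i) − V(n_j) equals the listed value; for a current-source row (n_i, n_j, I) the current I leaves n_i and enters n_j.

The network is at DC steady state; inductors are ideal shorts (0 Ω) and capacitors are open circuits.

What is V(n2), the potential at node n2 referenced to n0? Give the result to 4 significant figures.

Apply KCL at each of the 7 non-ground nodes and solve the resulting linear system.
Node n1: branches {R3, R10, R12} → V_1 = -2.891
Node n2: branches {R1, R6, L2, I2, R11} → V_2 = -2.740
Node n3: branches {R3, R7, L2, R11} → V_3 = -2.740
Node n4: branches {R2, R5} → V_4 = -9.672
Node n5: branches {R2, L1, R4, I1, C1, R8, R10, V1} → V_5 = -9.370
Node n6: branches {I1, R5, R8, R9} → V_6 = -9.834
Node n7: branches {R1, L1, C1, R9, I2} → V_7 = -9.370
Source currents: i(L1)=-0.1073, i(L2)=0.1460, i(V1)=-0.05380

-2.740 V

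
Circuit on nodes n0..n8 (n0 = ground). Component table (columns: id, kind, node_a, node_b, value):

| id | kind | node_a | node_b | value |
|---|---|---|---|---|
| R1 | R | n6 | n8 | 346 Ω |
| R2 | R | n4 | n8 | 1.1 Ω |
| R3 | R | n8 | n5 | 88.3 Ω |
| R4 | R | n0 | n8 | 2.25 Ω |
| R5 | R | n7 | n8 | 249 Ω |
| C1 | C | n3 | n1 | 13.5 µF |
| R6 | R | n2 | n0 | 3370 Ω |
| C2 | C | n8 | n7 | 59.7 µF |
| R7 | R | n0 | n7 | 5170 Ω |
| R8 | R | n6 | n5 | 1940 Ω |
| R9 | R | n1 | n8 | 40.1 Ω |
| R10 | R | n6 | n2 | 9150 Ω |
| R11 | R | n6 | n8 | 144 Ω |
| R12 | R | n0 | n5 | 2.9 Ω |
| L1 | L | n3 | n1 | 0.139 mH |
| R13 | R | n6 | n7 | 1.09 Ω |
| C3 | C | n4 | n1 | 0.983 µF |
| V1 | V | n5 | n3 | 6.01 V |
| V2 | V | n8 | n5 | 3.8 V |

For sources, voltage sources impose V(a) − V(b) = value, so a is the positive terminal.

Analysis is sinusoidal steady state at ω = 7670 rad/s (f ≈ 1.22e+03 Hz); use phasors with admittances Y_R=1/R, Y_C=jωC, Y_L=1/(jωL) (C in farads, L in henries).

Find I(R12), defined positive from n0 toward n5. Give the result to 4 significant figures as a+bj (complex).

0.7381+6.200e-07j A

MNA unknowns: 8 node voltages V₁..V_8 plus 2 source currents (V1, V2)
R1: Y=0.002890+0.000j on G[6,8]
R2: Y=0.9091+0.000j on G[4,8]
R3: Y=0.01133+0.000j on G[8,5]
R4: Y=0.4444+0.000j on G[0,8]
R5: Y=0.004016+0.000j on G[7,8]
C1: Y=0.000+0.1035j on G[3,1]
R6: Y=0.0002967+0.000j on G[2,0]
C2: Y=0.000+0.4579j on G[8,7]
R7: Y=0.0001934+0.000j on G[0,7]
R8: Y=0.0005155+0.000j on G[6,5]
R9: Y=0.02494+0.000j on G[1,8]
R10: Y=0.0001093+0.000j on G[6,2]
R11: Y=0.006944+0.000j on G[6,8]
R12: Y=0.3448+0.000j on G[0,5]
L1: Y=0.000-0.9380j on G[3,1]
R13: Y=0.9174+0.000j on G[6,7]
C3: Y=0.000+0.007540j on G[4,1]
V1: row V5−V3=6.01, i_V1 at 5,3
V2: row V8−V5=3.8, i_V2 at 8,5
solve → V1=-8.231+0.2990j, V2=0.4461+0.001387j, V3=-8.150-1.798e-06j, V4=1.656-0.08200j, V5=-2.140-1.798e-06j, V6=1.657+0.005151j, V7=1.659+0.005210j, V8=1.660-1.798e-06j
aux → i_V1=-0.2495-0.06709j, i_V2=-1.033-0.06709j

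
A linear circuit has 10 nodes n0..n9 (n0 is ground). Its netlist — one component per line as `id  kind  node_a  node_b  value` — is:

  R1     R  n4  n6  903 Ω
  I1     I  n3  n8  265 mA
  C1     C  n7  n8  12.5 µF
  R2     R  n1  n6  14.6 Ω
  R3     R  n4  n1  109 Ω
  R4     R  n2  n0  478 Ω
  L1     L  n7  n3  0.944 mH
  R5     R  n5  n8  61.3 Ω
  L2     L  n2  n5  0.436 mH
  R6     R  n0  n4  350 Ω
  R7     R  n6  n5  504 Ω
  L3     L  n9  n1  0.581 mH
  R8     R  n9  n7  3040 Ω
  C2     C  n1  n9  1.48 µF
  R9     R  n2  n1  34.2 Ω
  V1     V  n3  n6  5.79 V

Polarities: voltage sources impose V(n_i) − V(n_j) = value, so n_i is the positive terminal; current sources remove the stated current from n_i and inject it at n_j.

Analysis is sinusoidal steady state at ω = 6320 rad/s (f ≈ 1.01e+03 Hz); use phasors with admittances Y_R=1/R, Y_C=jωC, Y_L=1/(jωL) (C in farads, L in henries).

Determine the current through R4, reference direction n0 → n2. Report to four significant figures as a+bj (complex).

-0.001900+0.0005124j A

Element admittances at ω=6320 rad/s:
  Y(R1) = 0.001107+0.000j S between n4,n6
  I1: injects 0.265 A into n8 (from n3)
  Y(C1) = 0.000+0.07900j S between n7,n8
  Y(R2) = 0.06849+0.000j S between n1,n6
  Y(R3) = 0.009174+0.000j S between n4,n1
  Y(R4) = 0.002092+0.000j S between n2,n0
  Y(L1) = 0.000-0.1676j S between n7,n3
  Y(R5) = 0.01631+0.000j S between n5,n8
  Y(L2) = 0.000-0.3629j S between n2,n5
  Y(R6) = 0.002857+0.000j S between n0,n4
  Y(R7) = 0.001984+0.000j S between n6,n5
  Y(L3) = 0.000-0.2723j S between n9,n1
  Y(R8) = 0.0003289+0.000j S between n9,n7
  Y(C2) = 0.000+0.009354j S between n1,n9
  Y(R9) = 0.02924+0.000j S between n2,n1
  V1: constraint V(n3)−V(n6) = 5.79
Assemble and solve the 10×10 MNA system:
  V(n1)=-0.7688+0.2086j  V(n2)=0.9084-0.2449j  V(n3)=4.268+0.3993j  V(n4)=-0.6651+0.1793j  V(n5)=0.9463-0.1045j  V(n6)=-1.522+0.3993j  V(n7)=4.182+1.637j  V(n8)=4.369-1.010j  V(n9)=-0.7706+0.2148j
  i(V1)=-0.05747+0.01431j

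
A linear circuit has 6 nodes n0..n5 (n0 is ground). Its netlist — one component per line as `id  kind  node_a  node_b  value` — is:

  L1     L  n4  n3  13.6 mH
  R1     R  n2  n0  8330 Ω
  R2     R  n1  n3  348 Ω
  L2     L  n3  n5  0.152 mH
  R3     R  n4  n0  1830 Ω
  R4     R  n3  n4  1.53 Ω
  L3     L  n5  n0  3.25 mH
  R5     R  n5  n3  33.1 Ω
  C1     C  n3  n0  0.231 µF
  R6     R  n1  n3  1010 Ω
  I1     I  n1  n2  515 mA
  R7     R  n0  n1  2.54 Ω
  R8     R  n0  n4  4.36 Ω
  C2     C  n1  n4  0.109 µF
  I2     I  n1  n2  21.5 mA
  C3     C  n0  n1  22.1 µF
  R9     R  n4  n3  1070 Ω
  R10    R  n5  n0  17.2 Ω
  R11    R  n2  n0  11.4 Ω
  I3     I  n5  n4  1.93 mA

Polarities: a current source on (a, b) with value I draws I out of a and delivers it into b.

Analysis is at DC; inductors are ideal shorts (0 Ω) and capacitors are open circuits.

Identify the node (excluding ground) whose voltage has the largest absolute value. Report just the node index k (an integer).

Element admittances at DC:
  L1: short n4↔n3 (DC inductor)
  Y(R1) = 0.0001200 S between n2,n0
  Y(R2) = 0.002874 S between n1,n3
  L2: short n3↔n5 (DC inductor)
  Y(R3) = 0.0005464 S between n4,n0
  Y(R4) = 0.6536 S between n3,n4
  L3: short n5↔n0 (DC inductor)
  Y(R5) = 0.03021 S between n5,n3
  Y(C1) = 0.000 S between n3,n0
  Y(R6) = 0.0009901 S between n1,n3
  I1: injects 0.515 A into n2 (from n1)
  Y(R7) = 0.3937 S between n0,n1
  Y(R8) = 0.2294 S between n0,n4
  Y(C2) = 0.000 S between n1,n4
  I2: injects 0.0215 A into n2 (from n1)
  Y(C3) = 0.000 S between n0,n1
  Y(R9) = 0.0009346 S between n4,n3
  Y(R10) = 0.05814 S between n5,n0
  Y(R11) = 0.08772 S between n2,n0
  I3: injects 0.00193 A into n4 (from n5)
Assemble and solve the 8×8 MNA system:
  V(n1)=-1.349  V(n2)=6.108  V(n3)=0.000  V(n4)=0.000  V(n5)=0.000
  i(L1)=0.001930  i(L2)=-0.003284  i(L3)=-0.005214

2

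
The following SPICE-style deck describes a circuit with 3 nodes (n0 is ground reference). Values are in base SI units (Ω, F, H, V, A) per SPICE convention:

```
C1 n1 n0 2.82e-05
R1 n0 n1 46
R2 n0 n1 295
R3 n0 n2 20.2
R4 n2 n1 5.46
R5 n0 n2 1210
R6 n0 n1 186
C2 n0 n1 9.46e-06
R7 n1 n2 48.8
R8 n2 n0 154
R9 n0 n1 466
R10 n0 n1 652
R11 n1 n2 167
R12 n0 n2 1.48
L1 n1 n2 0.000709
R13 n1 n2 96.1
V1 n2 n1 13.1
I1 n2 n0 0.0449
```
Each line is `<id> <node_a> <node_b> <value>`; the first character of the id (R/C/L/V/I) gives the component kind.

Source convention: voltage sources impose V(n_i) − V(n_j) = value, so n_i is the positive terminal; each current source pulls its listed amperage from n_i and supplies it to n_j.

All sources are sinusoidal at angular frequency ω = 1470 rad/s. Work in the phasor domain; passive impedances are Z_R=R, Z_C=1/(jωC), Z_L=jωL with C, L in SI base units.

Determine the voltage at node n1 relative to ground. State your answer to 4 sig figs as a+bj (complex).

-12.51+0.9033j V

Element admittances at ω=1470 rad/s:
  Y(C1) = 0.000+0.04145j S between n1,n0
  Y(R1) = 0.02174+0.000j S between n0,n1
  Y(R2) = 0.003390+0.000j S between n0,n1
  Y(R3) = 0.04950+0.000j S between n0,n2
  Y(R4) = 0.1832+0.000j S between n2,n1
  Y(R5) = 0.0008264+0.000j S between n0,n2
  Y(R6) = 0.005376+0.000j S between n0,n1
  Y(C2) = 0.000+0.01391j S between n0,n1
  Y(R7) = 0.02049+0.000j S between n1,n2
  Y(R8) = 0.006494+0.000j S between n2,n0
  Y(R9) = 0.002146+0.000j S between n0,n1
  Y(R10) = 0.001534+0.000j S between n0,n1
  Y(R11) = 0.005988+0.000j S between n1,n2
  Y(R12) = 0.6757+0.000j S between n0,n2
  Y(L1) = 0.000-0.9595j S between n1,n2
  Y(R13) = 0.01041+0.000j S between n1,n2
  V1: constraint V(n2)−V(n1) = 13.1
  I1: injects 0.0449 A into n0 (from n2)
Assemble and solve the 3×3 MNA system:
  V(n1)=-12.51+0.9033j  V(n2)=0.5908+0.9033j
  i(V1)=-3.360+11.91j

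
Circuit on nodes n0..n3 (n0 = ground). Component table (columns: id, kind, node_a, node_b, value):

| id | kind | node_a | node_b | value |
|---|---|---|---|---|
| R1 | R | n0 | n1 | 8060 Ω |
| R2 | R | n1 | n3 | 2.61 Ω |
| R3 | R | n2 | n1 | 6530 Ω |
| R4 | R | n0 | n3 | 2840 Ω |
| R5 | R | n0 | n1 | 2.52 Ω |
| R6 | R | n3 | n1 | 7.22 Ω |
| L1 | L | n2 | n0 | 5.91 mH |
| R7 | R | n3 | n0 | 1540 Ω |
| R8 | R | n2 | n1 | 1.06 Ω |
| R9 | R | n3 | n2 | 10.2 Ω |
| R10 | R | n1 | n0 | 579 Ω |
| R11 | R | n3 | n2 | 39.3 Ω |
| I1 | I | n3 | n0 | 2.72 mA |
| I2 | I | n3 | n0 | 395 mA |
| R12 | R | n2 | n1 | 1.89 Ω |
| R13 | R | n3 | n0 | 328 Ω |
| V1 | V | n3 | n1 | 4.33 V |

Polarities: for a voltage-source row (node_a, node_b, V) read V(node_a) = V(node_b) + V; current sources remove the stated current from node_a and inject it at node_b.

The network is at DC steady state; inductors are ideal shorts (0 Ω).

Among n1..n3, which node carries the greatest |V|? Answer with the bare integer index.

3

Apply KCL at each of the 3 non-ground nodes and solve the resulting linear system.
Node n1: branches {R1, R2, R3, R5, R6, R8, R10, R12, V1} → V_1 = -0.4752
Node n2: branches {R3, L1, R8, R9, R11, R12} → V_2 = 0.000
Node n3: branches {R2, R4, R6, R7, R9, R11, I1, I2, R13, V1} → V_3 = 3.855
Source currents: i(L1)=-0.2239, i(V1)=-3.148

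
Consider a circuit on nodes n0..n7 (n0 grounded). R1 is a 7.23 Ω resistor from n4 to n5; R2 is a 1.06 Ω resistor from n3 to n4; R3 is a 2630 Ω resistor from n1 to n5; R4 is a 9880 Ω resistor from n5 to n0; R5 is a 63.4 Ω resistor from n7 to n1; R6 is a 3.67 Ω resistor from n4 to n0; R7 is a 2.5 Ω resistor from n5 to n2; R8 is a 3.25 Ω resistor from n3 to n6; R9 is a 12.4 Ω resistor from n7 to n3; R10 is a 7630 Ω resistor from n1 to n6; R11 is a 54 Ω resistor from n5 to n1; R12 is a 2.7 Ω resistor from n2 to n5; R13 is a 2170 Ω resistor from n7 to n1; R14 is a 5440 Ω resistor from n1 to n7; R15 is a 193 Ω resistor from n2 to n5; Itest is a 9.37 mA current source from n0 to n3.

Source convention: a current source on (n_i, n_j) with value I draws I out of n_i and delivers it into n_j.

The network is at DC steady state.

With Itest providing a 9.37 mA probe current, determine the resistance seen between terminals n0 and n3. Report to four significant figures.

MNA unknowns: 7 node voltages V₁..V_7
R1: Y=0.1383 on G[4,5]
R2: Y=0.9434 on G[3,4]
R3: Y=0.0003802 on G[1,5]
R4: Y=0.0001012 on G[5,0]
R5: Y=0.01577 on G[7,1]
R6: Y=0.2725 on G[4,0]
R7: Y=0.4000 on G[5,2]
R8: Y=0.3077 on G[3,6]
R9: Y=0.08065 on G[7,3]
R10: Y=0.0001311 on G[1,6]
R11: Y=0.01852 on G[5,1]
R12: Y=0.3704 on G[2,5]
R13: Y=0.0004608 on G[7,1]
R14: Y=0.0001838 on G[1,7]
R15: Y=0.005181 on G[2,5]
Itest: z[0]−=0.00937, z[3]+=0.00937
solve → V1=0.03882, V2=0.03489, V3=0.04423, V4=0.03437, V5=0.03489, V6=0.04423, V7=0.04331

R_eq = 4.720 Ω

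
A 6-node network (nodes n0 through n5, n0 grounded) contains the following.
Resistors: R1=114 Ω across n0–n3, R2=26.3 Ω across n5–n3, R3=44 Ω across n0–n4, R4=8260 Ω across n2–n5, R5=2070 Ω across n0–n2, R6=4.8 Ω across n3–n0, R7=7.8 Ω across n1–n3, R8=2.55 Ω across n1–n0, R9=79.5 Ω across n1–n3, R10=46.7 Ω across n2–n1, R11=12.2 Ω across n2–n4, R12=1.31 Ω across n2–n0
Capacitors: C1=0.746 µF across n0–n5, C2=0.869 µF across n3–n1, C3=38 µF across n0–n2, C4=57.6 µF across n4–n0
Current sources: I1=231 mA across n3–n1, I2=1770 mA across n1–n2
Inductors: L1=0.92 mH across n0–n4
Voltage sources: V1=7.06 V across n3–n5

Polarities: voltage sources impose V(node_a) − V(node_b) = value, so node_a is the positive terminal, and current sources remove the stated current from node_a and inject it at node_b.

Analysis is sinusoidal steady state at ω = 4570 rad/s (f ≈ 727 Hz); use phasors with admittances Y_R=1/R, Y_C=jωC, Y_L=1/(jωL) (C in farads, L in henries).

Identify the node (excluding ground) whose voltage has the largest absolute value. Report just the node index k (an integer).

5

MNA unknowns: 5 node voltages V₁..V_5 plus 1 source current (V1)
R1: Y=0.008772+0.000j on G[0,3]
C1: Y=0.000+0.003409j on G[0,5]
C2: Y=0.000+0.003971j on G[3,1]
I1: z[3]−=0.231, z[1]+=0.231
R2: Y=0.03802+0.000j on G[5,3]
R3: Y=0.02273+0.000j on G[0,4]
L1: Y=0.000-0.2378j on G[0,4]
R4: Y=0.0001211+0.000j on G[2,5]
R5: Y=0.0004831+0.000j on G[0,2]
R6: Y=0.2083+0.000j on G[3,0]
R7: Y=0.1282+0.000j on G[1,3]
R8: Y=0.3922+0.000j on G[1,0]
R9: Y=0.01258+0.000j on G[1,3]
C3: Y=0.000+0.1737j on G[0,2]
R10: Y=0.02141+0.000j on G[2,1]
R11: Y=0.08197+0.000j on G[2,4]
C4: Y=0.000+0.2632j on G[4,0]
I2: z[1]−=1.77, z[2]+=1.77
R12: Y=0.7634+0.000j on G[2,0]
V1: row V3−V5=7.06, i_V1 at 3,5
solve → V1=-3.180+0.01021j, V2=1.999-0.4665j, V3=-1.891+0.07480j, V4=1.395-0.7035j, V5=-8.951+0.07480j
aux → i_V1=-0.2700-0.03045j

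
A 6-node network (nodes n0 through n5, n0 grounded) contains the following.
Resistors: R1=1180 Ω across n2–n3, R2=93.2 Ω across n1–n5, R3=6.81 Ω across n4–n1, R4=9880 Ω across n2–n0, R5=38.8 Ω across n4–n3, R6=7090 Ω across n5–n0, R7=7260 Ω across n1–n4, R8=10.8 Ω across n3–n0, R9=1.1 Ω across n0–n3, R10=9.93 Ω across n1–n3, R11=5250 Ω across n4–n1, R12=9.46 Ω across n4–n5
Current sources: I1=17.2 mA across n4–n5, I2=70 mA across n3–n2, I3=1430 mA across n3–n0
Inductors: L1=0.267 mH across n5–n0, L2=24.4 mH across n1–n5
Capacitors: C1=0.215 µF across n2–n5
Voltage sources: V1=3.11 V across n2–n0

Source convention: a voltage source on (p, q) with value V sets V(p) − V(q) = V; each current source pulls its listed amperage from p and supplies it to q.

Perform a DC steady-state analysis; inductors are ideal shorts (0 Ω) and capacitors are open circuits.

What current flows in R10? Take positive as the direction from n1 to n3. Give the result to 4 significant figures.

0.1340 A

MNA unknowns: 5 node voltages V₁..V_5 plus 3 source currents (L1, L2, V1)
R1: Y=0.0008475 on G[2,3]
R2: Y=0.01073 on G[1,5]
R3: Y=0.1468 on G[4,1]
R4: Y=0.0001012 on G[2,0]
R5: Y=0.02577 on G[4,3]
R6: Y=0.0001410 on G[5,0]
R7: Y=0.0001377 on G[1,4]
I1: z[4]−=0.0172, z[5]+=0.0172
R8: Y=0.09259 on G[3,0]
L1: row V5−V0=0, i_L1 at 5,0
I2: z[3]−=0.07, z[2]+=0.07
R9: Y=0.9091 on G[0,3]
C1: Y=0.000 on G[2,5]
L2: row V1−V5=0, i_L2 at 1,5
R10: Y=0.1007 on G[1,3]
I3: z[3]−=1.43, z[0]+=1.43
R11: Y=0.0001905 on G[4,1]
R12: Y=0.1057 on G[4,5]
V1: row V2−V0=3.11, i_V1 at 2,0
solve → V1=0.000, V2=3.110, V3=-1.330, V4=-0.1848, V5=0.000
aux → i_L1=-0.1635, i_L2=-0.1612, i_V1=0.06592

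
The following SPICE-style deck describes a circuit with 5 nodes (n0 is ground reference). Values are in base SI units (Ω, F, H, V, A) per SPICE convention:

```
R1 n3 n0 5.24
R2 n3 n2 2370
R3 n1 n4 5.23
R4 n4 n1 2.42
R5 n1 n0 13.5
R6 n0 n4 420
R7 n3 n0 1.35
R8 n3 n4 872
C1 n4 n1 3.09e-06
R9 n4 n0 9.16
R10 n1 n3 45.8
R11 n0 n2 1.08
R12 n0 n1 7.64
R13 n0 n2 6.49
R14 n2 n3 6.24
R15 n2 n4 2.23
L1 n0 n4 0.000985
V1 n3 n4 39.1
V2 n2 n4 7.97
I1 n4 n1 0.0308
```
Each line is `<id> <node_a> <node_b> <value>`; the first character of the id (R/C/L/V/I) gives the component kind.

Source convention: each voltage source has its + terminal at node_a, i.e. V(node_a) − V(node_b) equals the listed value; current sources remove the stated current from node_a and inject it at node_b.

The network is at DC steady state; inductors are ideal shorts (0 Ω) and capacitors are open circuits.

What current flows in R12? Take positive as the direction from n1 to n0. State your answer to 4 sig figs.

0.1393 A

MNA unknowns: 4 node voltages V₁..V_4 plus 3 source currents (L1, V1, V2)
R1: Y=0.1908 on G[3,0]
R2: Y=0.0004219 on G[3,2]
R3: Y=0.1912 on G[1,4]
R4: Y=0.4132 on G[4,1]
R5: Y=0.07407 on G[1,0]
R6: Y=0.002381 on G[0,4]
R7: Y=0.7407 on G[3,0]
R8: Y=0.001147 on G[3,4]
C1: Y=0.000 on G[4,1]
R9: Y=0.1092 on G[4,0]
R10: Y=0.02183 on G[1,3]
R11: Y=0.9259 on G[0,2]
R12: Y=0.1309 on G[0,1]
R13: Y=0.1541 on G[0,2]
R14: Y=0.1603 on G[2,3]
R15: Y=0.4484 on G[2,4]
L1: row V0−V4=0, i_L1 at 0,4
V1: row V3−V4=39.1, i_V1 at 3,4
V2: row V2−V4=7.97, i_V2 at 2,4
I1: z[4]−=0.0308, z[1]+=0.0308
solve → V1=1.064, V2=7.970, V3=39.10, V4=0.000
aux → i_L1=45.25, i_V1=-42.30, i_V2=-7.180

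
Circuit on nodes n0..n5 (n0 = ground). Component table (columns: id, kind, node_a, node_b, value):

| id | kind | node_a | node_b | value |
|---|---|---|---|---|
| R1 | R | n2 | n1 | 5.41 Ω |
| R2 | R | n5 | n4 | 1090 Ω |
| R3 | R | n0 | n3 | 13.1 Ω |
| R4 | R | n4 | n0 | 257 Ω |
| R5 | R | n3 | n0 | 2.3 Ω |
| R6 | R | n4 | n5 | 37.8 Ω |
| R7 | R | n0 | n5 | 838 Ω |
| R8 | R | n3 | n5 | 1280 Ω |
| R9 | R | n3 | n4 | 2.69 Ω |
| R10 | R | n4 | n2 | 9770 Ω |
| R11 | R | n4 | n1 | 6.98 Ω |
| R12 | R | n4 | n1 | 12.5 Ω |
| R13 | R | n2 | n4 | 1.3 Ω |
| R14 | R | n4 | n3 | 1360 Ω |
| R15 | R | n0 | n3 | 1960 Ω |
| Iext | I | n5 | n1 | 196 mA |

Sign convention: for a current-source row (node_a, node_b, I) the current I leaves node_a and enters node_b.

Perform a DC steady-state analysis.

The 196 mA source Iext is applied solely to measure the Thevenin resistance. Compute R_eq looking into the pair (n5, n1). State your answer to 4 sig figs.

R_eq = 36.78 Ω

Element admittances at DC:
  Y(R1) = 0.1848 S between n2,n1
  Y(R2) = 0.0009174 S between n5,n4
  Y(R3) = 0.07634 S between n0,n3
  Y(R4) = 0.003891 S between n4,n0
  Y(R5) = 0.4348 S between n3,n0
  Y(R6) = 0.02646 S between n4,n5
  Y(R7) = 0.001193 S between n0,n5
  Y(R8) = 0.0007813 S between n3,n5
  Y(R9) = 0.3717 S between n3,n4
  Y(R10) = 0.0001024 S between n4,n2
  Y(R11) = 0.1433 S between n4,n1
  Y(R12) = 0.08000 S between n4,n1
  Y(R13) = 0.7692 S between n2,n4
  Y(R14) = 0.0007353 S between n4,n3
  Y(R15) = 0.0005102 S between n0,n3
  Iext: injects 0.196 A into n1 (from n5)
Assemble and solve the 5×5 MNA system:
  V(n1)=0.5762  V(n2)=0.1517  V(n3)=0.01509  V(n4)=0.04976  V(n5)=-6.632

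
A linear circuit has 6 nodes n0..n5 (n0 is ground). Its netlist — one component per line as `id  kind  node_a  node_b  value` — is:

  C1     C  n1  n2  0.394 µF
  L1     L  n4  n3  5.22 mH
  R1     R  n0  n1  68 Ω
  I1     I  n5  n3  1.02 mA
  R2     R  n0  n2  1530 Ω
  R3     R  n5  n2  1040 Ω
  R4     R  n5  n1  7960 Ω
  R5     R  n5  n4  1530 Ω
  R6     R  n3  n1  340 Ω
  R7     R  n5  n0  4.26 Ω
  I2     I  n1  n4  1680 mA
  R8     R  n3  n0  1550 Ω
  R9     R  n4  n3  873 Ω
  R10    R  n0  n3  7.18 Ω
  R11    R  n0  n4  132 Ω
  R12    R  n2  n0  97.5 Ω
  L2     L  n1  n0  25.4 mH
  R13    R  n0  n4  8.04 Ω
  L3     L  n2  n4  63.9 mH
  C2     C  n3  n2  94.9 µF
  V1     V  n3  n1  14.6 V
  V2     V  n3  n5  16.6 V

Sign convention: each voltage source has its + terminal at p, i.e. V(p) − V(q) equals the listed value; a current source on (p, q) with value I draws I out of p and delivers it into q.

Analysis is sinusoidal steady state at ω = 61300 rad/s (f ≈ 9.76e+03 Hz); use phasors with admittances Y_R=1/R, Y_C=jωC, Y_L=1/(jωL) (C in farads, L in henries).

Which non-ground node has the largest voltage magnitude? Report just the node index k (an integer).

4

Element admittances at ω=61300 rad/s:
  Y(C1) = 0.000+0.02415j S between n1,n2
  Y(L1) = 0.000-0.003125j S between n4,n3
  Y(R1) = 0.01471+0.000j S between n0,n1
  I1: injects 0.00102 A into n3 (from n5)
  Y(R2) = 0.0006536+0.000j S between n0,n2
  Y(R3) = 0.0009615+0.000j S between n5,n2
  Y(R4) = 0.0001256+0.000j S between n5,n1
  Y(R5) = 0.0006536+0.000j S between n5,n4
  Y(R6) = 0.002941+0.000j S between n3,n1
  Y(R7) = 0.2347+0.000j S between n5,n0
  I2: injects 1.68 A into n4 (from n1)
  Y(R8) = 0.0006452+0.000j S between n3,n0
  Y(R9) = 0.001145+0.000j S between n4,n3
  Y(R10) = 0.1393+0.000j S between n0,n3
  Y(R11) = 0.007576+0.000j S between n0,n4
  Y(R12) = 0.01026+0.000j S between n2,n0
  Y(L2) = 0.000-0.0006423j S between n1,n0
  Y(R13) = 0.1244+0.000j S between n0,n4
  Y(L3) = 0.000-0.0002553j S between n2,n4
  Y(C2) = 0.000+5.817j S between n3,n2
  V1: constraint V(n3)−V(n1) = 14.6
  V2: constraint V(n3)−V(n5) = 16.6
Assemble and solve the 7×7 MNA system:
  V(n1)=-8.466-0.06721j  V(n2)=6.073-0.05316j  V(n3)=6.134-0.06721j  V(n4)=12.56+0.1615j  V(n5)=-10.47-0.06721j
  i(V1)=1.513-0.3467j  i(V2)=-2.487-0.01594j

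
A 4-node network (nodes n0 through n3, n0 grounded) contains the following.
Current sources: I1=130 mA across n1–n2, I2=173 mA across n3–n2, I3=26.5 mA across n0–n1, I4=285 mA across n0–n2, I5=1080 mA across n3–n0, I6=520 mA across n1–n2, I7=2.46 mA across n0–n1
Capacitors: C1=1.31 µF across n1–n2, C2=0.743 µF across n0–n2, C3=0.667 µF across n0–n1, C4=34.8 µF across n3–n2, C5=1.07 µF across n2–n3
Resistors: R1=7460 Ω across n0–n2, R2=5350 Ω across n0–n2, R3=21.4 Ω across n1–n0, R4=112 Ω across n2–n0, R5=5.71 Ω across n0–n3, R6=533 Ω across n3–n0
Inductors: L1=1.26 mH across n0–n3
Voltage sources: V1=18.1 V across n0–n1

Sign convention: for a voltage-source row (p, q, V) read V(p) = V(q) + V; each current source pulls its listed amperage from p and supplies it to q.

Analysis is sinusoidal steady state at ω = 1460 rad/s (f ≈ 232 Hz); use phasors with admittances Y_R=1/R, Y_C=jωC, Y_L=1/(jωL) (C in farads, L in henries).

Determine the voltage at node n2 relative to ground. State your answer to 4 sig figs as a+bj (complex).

Element admittances at ω=1460 rad/s:
  I1: injects 0.13 A into n2 (from n1)
  Y(C1) = 0.000+0.001913j S between n1,n2
  I2: injects 0.173 A into n2 (from n3)
  I3: injects 0.0265 A into n1 (from n0)
  Y(C2) = 0.000+0.001085j S between n0,n2
  Y(C3) = 0.000+0.0009738j S between n0,n1
  Y(R1) = 0.0001340+0.000j S between n0,n2
  I4: injects 0.285 A into n2 (from n0)
  Y(R2) = 0.0001869+0.000j S between n0,n2
  I5: injects 1.08 A into n0 (from n3)
  Y(R3) = 0.04673+0.000j S between n1,n0
  Y(R4) = 0.008929+0.000j S between n2,n0
  I6: injects 0.52 A into n2 (from n1)
  Y(C4) = 0.000+0.05081j S between n3,n2
  Y(L1) = 0.000-0.5436j S between n0,n3
  I7: injects 0.00246 A into n1 (from n0)
  Y(R5) = 0.1751+0.000j S between n0,n3
  Y(C5) = 0.000+0.001562j S between n2,n3
  Y(R6) = 0.001876+0.000j S between n3,n0
  V1: constraint V(n0)−V(n1) = 18.1
Assemble and solve the 4×4 MNA system:
  V(n1)=-18.10+0.000j  V(n2)=2.359-19.90j  V(n3)=-0.3595-0.2996j
  i(V1)=-0.2628-0.05676j

2.359-19.90j V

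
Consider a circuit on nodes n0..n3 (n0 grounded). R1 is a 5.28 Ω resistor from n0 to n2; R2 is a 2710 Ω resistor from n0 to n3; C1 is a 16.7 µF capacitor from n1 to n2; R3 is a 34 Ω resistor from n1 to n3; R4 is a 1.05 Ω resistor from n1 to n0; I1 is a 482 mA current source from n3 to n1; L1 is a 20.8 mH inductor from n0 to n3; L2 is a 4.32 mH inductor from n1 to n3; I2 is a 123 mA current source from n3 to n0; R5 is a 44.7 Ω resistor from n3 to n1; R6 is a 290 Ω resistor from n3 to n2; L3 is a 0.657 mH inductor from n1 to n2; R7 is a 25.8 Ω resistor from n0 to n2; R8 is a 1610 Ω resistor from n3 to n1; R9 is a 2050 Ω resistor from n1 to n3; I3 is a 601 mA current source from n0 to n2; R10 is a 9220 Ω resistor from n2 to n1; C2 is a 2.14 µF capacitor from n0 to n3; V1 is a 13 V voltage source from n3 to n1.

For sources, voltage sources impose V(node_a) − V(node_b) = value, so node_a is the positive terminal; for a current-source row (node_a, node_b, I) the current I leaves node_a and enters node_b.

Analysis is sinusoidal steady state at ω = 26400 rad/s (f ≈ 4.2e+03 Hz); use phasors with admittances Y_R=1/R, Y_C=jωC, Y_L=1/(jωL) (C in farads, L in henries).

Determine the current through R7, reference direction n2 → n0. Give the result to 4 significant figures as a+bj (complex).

Apply KCL at each of the 3 non-ground nodes and solve the resulting linear system.
Node n1: branches {C1, R3, R4, I1, L2, R5, L3, R8, R9, R10, V1} → V_1 = 0.2136-0.4123j
Node n2: branches {R1, C1, R6, L3, R7, I3, R10} → V_2 = 1.083-1.445j
Node n3: branches {R2, R3, I1, L1, L2, I2, R5, R6, R8, R9, C2, V1} → V_3 = 13.21-0.4123j
Source currents: i(V1)=-1.362-0.6119j

0.04199-0.05599j A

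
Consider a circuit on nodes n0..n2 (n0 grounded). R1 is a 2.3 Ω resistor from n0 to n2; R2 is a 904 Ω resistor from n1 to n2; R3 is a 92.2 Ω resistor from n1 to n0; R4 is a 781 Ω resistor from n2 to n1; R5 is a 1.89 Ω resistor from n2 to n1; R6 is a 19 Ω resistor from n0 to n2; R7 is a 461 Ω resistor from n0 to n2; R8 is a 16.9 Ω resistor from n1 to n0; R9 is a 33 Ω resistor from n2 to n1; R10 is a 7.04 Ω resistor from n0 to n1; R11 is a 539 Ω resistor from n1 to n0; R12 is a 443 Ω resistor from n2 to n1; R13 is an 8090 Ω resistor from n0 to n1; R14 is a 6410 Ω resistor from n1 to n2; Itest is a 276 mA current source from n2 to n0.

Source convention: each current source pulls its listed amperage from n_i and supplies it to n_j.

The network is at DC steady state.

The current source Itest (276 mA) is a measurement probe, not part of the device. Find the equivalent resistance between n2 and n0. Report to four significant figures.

Element admittances at DC:
  Y(R1) = 0.4348 S between n0,n2
  Y(R2) = 0.001106 S between n1,n2
  Y(R3) = 0.01085 S between n1,n0
  Y(R4) = 0.001280 S between n2,n1
  Y(R5) = 0.5291 S between n2,n1
  Y(R6) = 0.05263 S between n0,n2
  Y(R7) = 0.002169 S between n0,n2
  Y(R8) = 0.05917 S between n1,n0
  Y(R9) = 0.03030 S between n2,n1
  Y(R10) = 0.1420 S between n0,n1
  Y(R11) = 0.001855 S between n1,n0
  Y(R12) = 0.002257 S between n2,n1
  Y(R13) = 0.0001236 S between n0,n1
  Y(R14) = 0.0001560 S between n1,n2
  Itest: injects 0.276 A into n0 (from n2)
Assemble and solve the 2×2 MNA system:
  V(n1)=-0.3103  V(n2)=-0.4281

R_eq = 1.551 Ω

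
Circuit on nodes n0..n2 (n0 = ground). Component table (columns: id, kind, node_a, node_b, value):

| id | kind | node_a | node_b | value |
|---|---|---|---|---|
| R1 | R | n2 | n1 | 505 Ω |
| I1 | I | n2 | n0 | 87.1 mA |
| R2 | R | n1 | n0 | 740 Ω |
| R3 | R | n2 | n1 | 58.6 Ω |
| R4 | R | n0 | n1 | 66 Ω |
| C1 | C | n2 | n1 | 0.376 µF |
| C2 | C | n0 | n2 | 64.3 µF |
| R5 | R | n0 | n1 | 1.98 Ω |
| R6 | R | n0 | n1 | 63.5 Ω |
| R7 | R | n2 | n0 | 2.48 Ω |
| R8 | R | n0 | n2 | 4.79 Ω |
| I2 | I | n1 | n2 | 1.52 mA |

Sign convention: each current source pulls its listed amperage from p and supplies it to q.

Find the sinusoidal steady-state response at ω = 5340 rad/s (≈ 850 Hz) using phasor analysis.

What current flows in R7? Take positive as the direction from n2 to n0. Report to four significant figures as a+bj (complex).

Element admittances at ω=5340 rad/s:
  Y(R1) = 0.001980+0.000j S between n2,n1
  I1: injects 0.0871 A into n0 (from n2)
  Y(R2) = 0.001351+0.000j S between n1,n0
  Y(R3) = 0.01706+0.000j S between n2,n1
  Y(R4) = 0.01515+0.000j S between n0,n1
  Y(C1) = 0.000+0.002008j S between n2,n1
  Y(C2) = 0.000+0.3434j S between n0,n2
  Y(R5) = 0.5051+0.000j S between n0,n1
  Y(R6) = 0.01575+0.000j S between n0,n1
  Y(R7) = 0.4032+0.000j S between n2,n0
  Y(R8) = 0.2088+0.000j S between n0,n2
  I2: injects 0.00152 A into n2 (from n1)
Assemble and solve the 2×2 MNA system:
  V(n1)=-0.006510+0.001605j  V(n2)=-0.1045+0.05722j

-0.04214+0.02307j A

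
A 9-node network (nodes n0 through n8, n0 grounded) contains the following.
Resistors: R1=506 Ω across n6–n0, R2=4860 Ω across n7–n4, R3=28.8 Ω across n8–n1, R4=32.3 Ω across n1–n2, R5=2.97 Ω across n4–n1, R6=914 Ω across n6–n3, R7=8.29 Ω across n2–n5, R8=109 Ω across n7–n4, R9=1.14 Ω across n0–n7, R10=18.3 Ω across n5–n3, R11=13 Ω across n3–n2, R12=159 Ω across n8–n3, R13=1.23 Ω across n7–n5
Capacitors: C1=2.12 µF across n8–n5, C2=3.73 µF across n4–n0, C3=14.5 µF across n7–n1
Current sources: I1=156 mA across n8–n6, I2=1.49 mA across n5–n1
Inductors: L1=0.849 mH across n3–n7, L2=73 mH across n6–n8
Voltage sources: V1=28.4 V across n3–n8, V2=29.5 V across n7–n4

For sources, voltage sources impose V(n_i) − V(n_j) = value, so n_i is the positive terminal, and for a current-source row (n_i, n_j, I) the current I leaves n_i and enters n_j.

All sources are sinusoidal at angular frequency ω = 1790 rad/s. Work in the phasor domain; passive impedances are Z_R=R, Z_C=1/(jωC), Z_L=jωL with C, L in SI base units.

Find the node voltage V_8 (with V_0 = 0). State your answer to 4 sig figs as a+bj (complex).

Apply KCL at each of the 8 non-ground nodes and solve the resulting linear system.
Node n1: branches {R3, R4, R5, C3, I2} → V_1 = -27.31+1.902j
Node n2: branches {R4, R7, R11} → V_2 = -4.021+0.2185j
Node n3: branches {R6, L1, R10, R11, R12, V1} → V_3 = -0.2151-0.1828j
Node n4: branches {R2, C2, R5, R8, V2} → V_4 = -29.46+0.1628j
Node n5: branches {C1, R7, R10, I2, R13} → V_5 = -0.4696+0.04244j
Node n6: branches {R1, I1, R6, L2} → V_6 = -17.65+27.25j
Node n7: branches {R2, L1, R8, C3, R9, R13, V2} → V_7 = 0.04101+0.1628j
Node n8: branches {R3, C1, I1, L2, R12, V1} → V_8 = -28.62-0.1828j
Source currents: i(V1)=-0.2769-0.09530j, i(V2)=-1.000-0.7822j

-28.62-0.1828j V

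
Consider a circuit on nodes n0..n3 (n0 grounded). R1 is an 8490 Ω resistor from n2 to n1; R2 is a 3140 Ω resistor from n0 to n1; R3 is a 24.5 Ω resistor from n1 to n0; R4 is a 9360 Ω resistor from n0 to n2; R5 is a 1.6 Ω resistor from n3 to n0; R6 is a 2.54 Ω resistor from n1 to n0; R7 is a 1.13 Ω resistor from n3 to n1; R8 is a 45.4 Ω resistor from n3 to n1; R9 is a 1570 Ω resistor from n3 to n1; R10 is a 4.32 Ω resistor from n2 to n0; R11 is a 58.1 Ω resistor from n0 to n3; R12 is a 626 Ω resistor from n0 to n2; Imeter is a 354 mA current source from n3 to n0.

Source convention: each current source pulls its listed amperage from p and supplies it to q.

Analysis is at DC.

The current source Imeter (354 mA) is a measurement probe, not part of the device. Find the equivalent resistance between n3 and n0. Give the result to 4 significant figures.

Apply KCL at each of the 3 non-ground nodes and solve the resulting linear system.
Node n1: branches {R1, R2, R3, R6, R7, R8, R9} → V_1 = -0.2556
Node n2: branches {R1, R4, R10, R12} → V_2 = -0.0001290
Node n3: branches {R5, R7, R8, R9, R11, Imeter} → V_3 = -0.3781

R_eq = 1.068 Ω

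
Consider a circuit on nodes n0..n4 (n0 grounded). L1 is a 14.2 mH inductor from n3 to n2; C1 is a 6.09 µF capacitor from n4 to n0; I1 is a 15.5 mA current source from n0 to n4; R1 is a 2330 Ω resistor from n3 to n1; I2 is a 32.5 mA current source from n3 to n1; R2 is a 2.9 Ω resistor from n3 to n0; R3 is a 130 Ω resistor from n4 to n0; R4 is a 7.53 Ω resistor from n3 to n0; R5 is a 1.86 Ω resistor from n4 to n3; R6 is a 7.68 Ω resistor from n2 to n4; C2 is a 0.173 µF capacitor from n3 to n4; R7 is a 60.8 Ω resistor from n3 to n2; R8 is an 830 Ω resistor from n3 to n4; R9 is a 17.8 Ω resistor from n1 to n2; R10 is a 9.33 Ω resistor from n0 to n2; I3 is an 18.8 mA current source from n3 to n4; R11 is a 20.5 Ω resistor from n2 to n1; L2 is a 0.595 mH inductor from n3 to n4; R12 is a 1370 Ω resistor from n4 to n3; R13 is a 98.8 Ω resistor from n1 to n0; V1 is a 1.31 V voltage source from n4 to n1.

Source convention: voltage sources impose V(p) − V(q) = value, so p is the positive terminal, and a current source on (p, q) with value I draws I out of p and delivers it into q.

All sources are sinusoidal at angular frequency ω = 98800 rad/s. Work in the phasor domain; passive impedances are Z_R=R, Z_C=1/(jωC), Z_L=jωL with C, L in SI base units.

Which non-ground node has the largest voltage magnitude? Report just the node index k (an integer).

Element admittances at ω=98800 rad/s:
  Y(L1) = 0.000-0.0007128j S between n3,n2
  Y(C1) = 0.000+0.6017j S between n4,n0
  I1: injects 0.0155 A into n4 (from n0)
  Y(R1) = 0.0004292+0.000j S between n3,n1
  I2: injects 0.0325 A into n1 (from n3)
  Y(R2) = 0.3448+0.000j S between n3,n0
  Y(R3) = 0.007692+0.000j S between n4,n0
  Y(R4) = 0.1328+0.000j S between n3,n0
  Y(R5) = 0.5376+0.000j S between n4,n3
  Y(R6) = 0.1302+0.000j S between n2,n4
  Y(C2) = 0.000+0.01709j S between n3,n4
  Y(R7) = 0.01645+0.000j S between n3,n2
  Y(R8) = 0.001205+0.000j S between n3,n4
  Y(R9) = 0.05618+0.000j S between n1,n2
  Y(R10) = 0.1072+0.000j S between n0,n2
  I3: injects 0.0188 A into n4 (from n3)
  Y(R11) = 0.04878+0.000j S between n2,n1
  Y(L2) = 0.000-0.01701j S between n3,n4
  Y(R12) = 0.0007299+0.000j S between n4,n3
  Y(R13) = 0.01012+0.000j S between n1,n0
  V1: constraint V(n4)−V(n1) = 1.31
Assemble and solve the 5×5 MNA system:
  V(n1)=-1.240-0.1213j  V(n2)=-0.3385-0.08309j  V(n3)=-0.01923-0.06444j  V(n4)=0.06954-0.1213j
  i(V1)=-0.1403-0.005262j

1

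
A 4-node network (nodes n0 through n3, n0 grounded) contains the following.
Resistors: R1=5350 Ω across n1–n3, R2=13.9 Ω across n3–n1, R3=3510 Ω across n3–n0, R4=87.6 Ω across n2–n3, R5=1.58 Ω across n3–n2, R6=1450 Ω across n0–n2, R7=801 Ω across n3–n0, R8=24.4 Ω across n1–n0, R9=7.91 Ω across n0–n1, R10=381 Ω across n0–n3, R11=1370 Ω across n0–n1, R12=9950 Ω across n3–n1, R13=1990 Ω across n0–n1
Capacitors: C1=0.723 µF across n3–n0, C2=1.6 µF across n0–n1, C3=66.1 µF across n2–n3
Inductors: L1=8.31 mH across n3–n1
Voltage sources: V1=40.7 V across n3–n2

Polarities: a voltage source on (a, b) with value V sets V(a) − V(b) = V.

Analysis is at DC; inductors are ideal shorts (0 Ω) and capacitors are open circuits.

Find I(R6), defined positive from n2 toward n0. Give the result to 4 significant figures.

Apply KCL at each of the 3 non-ground nodes and solve the resulting linear system.
Node n1: branches {R1, R2, C2, R8, L1, R9, R11, R12, R13} → V_1 = 0.1618
Node n2: branches {R4, R5, R6, C3, V1} → V_2 = -40.54
Node n3: branches {R1, C1, R2, R3, R4, R5, R7, L1, R10, C3, R12, V1} → V_3 = 0.1618
Source currents: i(L1)=0.02728, i(V1)=-26.25

-0.02796 A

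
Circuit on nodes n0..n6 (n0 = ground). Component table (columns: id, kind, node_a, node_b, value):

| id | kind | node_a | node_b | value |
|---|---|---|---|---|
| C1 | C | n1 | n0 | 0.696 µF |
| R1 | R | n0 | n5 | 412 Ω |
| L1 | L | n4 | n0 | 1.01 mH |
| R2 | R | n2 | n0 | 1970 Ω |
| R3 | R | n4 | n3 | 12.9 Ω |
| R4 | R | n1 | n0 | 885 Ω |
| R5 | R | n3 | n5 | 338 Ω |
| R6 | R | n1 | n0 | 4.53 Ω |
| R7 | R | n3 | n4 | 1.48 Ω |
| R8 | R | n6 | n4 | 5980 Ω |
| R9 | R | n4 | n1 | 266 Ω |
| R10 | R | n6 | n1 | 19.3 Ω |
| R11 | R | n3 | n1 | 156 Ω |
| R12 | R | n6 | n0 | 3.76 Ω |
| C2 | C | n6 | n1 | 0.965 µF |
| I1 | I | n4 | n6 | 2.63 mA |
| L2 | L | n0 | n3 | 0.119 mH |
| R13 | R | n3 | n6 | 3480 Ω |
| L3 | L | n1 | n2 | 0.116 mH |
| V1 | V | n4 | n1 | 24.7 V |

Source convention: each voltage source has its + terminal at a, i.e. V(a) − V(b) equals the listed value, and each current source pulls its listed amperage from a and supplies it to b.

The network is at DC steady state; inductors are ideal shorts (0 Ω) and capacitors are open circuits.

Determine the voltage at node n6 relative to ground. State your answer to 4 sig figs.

Element admittances at DC:
  Y(C1) = 0.000 S between n1,n0
  Y(R1) = 0.002427 S between n0,n5
  L1: short n4↔n0 (DC inductor)
  Y(R2) = 0.0005076 S between n2,n0
  Y(R3) = 0.07752 S between n4,n3
  Y(R4) = 0.001130 S between n1,n0
  Y(R5) = 0.002959 S between n3,n5
  Y(R6) = 0.2208 S between n1,n0
  Y(R7) = 0.6757 S between n3,n4
  Y(R8) = 0.0001672 S between n6,n4
  Y(R9) = 0.003759 S between n4,n1
  Y(R10) = 0.05181 S between n6,n1
  Y(R11) = 0.006410 S between n3,n1
  Y(R12) = 0.2660 S between n6,n0
  Y(C2) = 0.000 S between n6,n1
  I1: injects 0.00263 A into n6 (from n4)
  L2: short n0↔n3 (DC inductor)
  Y(R13) = 0.0002874 S between n3,n6
  L3: short n1↔n2 (DC inductor)
  V1: constraint V(n4)−V(n1) = 24.7
Assemble and solve the 10×10 MNA system:
  V(n1)=-24.70  V(n2)=-24.70  V(n3)=0.000  V(n4)=0.000  V(n5)=0.000  V(n6)=-4.013
  i(L1)=6.720  i(L2)=0.1595  i(L3)=-0.01254  i(V1)=-6.816

-4.013 V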